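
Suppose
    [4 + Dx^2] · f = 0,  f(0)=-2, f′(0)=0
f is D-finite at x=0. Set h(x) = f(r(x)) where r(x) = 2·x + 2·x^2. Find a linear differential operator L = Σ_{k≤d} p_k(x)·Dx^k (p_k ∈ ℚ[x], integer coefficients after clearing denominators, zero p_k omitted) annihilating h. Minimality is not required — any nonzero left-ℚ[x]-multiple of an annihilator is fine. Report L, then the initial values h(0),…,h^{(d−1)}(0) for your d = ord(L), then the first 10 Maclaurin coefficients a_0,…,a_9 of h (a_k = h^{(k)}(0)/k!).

f: a_k = -2, 0, 4, 0, -4/3, 0, 8/45, 0, -4/315, 0, …
L₀ from L_f via x↦r, Dx↦r'^{-1}Dx.
L = (16 + 96·x + 192·x^2 + 128·x^3) - 2·Dx + (1 + 2·x)·Dx^2  (order 2).
h: a_k = -2, 0, 16, 32, -16/3, -256/3, -5248/45, -256/15, 46016/315, 63488/315, …
ICs: h(0) = -2, h′(0) = 0.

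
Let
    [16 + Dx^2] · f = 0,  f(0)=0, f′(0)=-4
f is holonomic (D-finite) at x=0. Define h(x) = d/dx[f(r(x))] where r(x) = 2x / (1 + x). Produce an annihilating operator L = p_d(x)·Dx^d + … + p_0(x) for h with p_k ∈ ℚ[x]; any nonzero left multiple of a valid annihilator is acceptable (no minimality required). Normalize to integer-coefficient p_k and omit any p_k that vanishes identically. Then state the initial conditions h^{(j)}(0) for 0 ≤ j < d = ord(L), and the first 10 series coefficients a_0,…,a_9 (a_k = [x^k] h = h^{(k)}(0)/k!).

f: a_k = 0, -4, 0, 32/3, 0, -128/15, 0, 1024/315, 0, -2048/2835, …
Substitute x→r, Dx→(1/r')Dx; clear ⇒ L₀.
h=h₀': d/dx-closure on L₀ ⇒ L.
L = (70 + 12·x + 6·x^2) + (6 + 18·x + 18·x^2 + 6·x^3)·Dx + (1 + 4·x + 6·x^2 + 4·x^3 + x^4)·Dx^2  (order 2).
h: a_k = -8, 16, 232, -992, 3464/3, 3120, -758488/45, 1749824/45, -15457432/315, -177232/63, …
ICs: h(0) = -8, h′(0) = 16.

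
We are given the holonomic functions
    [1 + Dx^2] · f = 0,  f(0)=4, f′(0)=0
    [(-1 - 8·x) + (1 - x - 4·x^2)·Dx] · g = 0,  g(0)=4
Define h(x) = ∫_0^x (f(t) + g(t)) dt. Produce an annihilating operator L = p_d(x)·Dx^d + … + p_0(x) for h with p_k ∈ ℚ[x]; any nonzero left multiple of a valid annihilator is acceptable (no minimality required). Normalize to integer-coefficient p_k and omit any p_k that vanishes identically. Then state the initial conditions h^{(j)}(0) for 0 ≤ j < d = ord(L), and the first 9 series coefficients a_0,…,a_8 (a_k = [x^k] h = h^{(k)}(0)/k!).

L = (-55 - 486·x - 553·x^2 - 1488·x^3 - 80·x^4 - 128·x^5)·Dx + (11 + 11·x + 23·x^2 - 169·x^3 - 348·x^4 - 48·x^5 - 64·x^6)·Dx^2 + (-55 - 486·x - 553·x^2 - 1488·x^3 - 80·x^4 - 128·x^5)·Dx^3 + (11 + 11·x + 23·x^2 - 169·x^3 - 348·x^4 - 48·x^5 - 64·x^6)·Dx^4  (order 4).
h: a_k = 0, 8, 2, 6, 9, 697/30, 130/3, 18617/180, 441/2, …
ICs: h(0) = 0, h′(0) = 8, h′′(0) = 4, h′′′(0) = 36.

f: a_k = 4, 0, -2, 0, 1/6, 0, -1/180, 0, 1/10080, …
g: a_k = 4, 4, 20, 36, 116, 260, 724, 1764, 4660, …
f+g: L₀ = lclm(L_f,L_g), ord ≤ 2+1.
h=∫₀ˣh₀: take L = L₀·Dx.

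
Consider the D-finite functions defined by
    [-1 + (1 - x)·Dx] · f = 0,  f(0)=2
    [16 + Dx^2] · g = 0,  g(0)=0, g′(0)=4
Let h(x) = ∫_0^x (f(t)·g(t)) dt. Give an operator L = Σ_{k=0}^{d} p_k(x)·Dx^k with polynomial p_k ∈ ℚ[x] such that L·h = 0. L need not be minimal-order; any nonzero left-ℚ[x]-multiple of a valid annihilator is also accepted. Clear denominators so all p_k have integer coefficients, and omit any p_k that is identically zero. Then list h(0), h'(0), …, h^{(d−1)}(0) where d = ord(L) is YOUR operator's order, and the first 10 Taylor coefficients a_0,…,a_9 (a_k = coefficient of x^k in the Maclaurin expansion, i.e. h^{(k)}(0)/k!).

L = (-16 + 16·x)·Dx + 2·Dx^2 + (-1 + x)·Dx^3  (order 3).
h: a_k = 0, 0, 4, 8/3, -10/3, -8/3, 28/45, 8/15, -109/315, -872/2835, …
ICs: h(0) = 0, h′(0) = 0, h′′(0) = 8.

f: a_k = 2, 2, 2, 2, 2, 2, 2, 2, 2, 2, …
g: a_k = 0, 4, 0, -32/3, 0, 128/15, 0, -1024/315, 0, 2048/2835, …
Product ⇒ symmetric product L₀, ord ≤ 2.
h=∫₀ˣh₀: take L = L₀·Dx.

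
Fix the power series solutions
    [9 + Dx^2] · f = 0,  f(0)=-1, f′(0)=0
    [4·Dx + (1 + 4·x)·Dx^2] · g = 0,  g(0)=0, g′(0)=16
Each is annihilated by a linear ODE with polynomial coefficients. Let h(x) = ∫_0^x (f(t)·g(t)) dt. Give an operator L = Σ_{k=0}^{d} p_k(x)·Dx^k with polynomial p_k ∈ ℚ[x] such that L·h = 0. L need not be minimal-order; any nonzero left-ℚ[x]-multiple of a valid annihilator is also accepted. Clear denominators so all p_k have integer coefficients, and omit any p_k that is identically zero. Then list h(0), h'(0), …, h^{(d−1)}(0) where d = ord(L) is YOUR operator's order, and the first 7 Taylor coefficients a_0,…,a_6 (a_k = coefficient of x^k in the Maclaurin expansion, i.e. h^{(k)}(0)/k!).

L = (-2043 - 1296·x + 44064·x^2 + 186624·x^3 + 186624·x^4)·Dx + (72 + 5472·x + 31104·x^2 + 41472·x^3)·Dx^2 + (-182 + 864·x + 12096·x^2 + 41472·x^3 + 41472·x^4)·Dx^3 + (8 + 608·x + 3456·x^2 + 4608·x^3)·Dx^4 + (5 + 112·x + 800·x^2 + 2304·x^3 + 2304·x^4)·Dx^5  (order 5).
h: a_k = 0, 0, -8, 32/3, -10/3, 112/5, -1223/15, …
ICs: h(0) = 0, h′(0) = 0, h′′(0) = -16, h′′′(0) = 64, h′′′′(0) = -80.

f: a_k = -1, 0, 9/2, 0, -27/8, 0, 81/80, …
g: a_k = 0, 16, -32, 256/3, -256, 4096/5, -8192/3, …
Product ⇒ symmetric product L₀, ord ≤ 4.
h=∫₀ˣh₀: take L = L₀·Dx.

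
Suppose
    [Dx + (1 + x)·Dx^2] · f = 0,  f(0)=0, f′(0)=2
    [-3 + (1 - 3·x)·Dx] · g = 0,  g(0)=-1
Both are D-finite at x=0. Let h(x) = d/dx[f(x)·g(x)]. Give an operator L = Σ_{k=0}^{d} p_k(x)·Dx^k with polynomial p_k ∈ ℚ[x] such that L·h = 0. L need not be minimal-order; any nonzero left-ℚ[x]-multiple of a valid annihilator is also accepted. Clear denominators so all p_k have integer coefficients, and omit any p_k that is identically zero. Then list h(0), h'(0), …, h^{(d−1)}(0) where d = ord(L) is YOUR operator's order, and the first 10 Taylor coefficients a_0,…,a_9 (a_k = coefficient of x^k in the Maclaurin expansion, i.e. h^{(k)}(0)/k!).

L = 12 + (7 + 15·x)·Dx + (-1 + 2·x + 3·x^2)·Dx^2  (order 2).
h: a_k = -2, -10, -47, -186, -1399/2, -12581/5, -88087/10, -1056974/35, -14269429/140, -14269345/42, …
ICs: h(0) = -2, h′(0) = -10.

f: a_k = 0, 2, -1, 2/3, -1/2, 2/5, -1/3, 2/7, -1/4, 2/9, …
g: a_k = -1, -3, -9, -27, -81, -243, -729, -2187, -6561, -19683, …
h₀=f·g: eliminate ⇒ L₀, order ≤ 2·1.
Derive L from L₀ (diff closure).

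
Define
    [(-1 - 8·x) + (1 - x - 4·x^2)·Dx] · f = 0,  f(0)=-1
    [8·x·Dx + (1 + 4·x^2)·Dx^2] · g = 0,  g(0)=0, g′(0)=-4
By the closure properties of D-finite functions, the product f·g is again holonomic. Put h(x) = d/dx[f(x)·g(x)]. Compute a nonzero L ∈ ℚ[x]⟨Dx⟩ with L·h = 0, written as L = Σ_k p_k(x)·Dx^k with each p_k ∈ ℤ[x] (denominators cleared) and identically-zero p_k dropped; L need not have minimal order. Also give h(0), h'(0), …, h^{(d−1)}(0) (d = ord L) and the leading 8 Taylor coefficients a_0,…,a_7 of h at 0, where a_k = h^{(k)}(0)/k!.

f: a_k = -1, -1, -5, -9, -29, -65, -181, -441, …
g: a_k = 0, -4, 0, 16/3, 0, -64/5, 0, 256/7, …
f·g: L₀ = L_f ⊗_s L_g, ord ≤ 1·2.
h=h₀': d/dx-closure on L₀ ⇒ L.
L = (14 + 408·x^2 + 384·x^3 + 2304·x^4) + (4 + 34·x + 48·x^2 + 280·x^3 + 384·x^4 + 1536·x^5)·Dx + (-1 - 11·x^2 + 16·x^3 + 20·x^4 + 64·x^5 + 192·x^6)·Dx^2  (order 2).
h: a_k = 4, 8, 44, 368/3, 1532/3, 6744/5, 12532/3, 1256608/105, …
ICs: h(0) = 4, h′(0) = 8.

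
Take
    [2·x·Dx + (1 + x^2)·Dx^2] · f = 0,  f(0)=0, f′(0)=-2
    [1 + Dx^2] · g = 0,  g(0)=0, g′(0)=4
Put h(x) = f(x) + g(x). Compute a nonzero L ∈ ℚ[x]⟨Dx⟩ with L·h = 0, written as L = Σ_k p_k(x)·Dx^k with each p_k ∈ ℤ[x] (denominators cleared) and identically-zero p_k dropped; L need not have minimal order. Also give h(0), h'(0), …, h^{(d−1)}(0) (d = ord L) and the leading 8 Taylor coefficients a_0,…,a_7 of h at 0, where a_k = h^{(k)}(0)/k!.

L = (-22·x + 28·x^3 + 2·x^5)·Dx + (-1 + 7·x^2 + 9·x^4 + x^6)·Dx^2 + (-22·x + 28·x^3 + 2·x^5)·Dx^3 + (-1 + 7·x^2 + 9·x^4 + x^6)·Dx^4  (order 4).
h: a_k = 0, 2, 0, 0, 0, -11/30, 0, 359/1260, …
ICs: h(0) = 0, h′(0) = 2, h′′(0) = 0, h′′′(0) = 0.

f: a_k = 0, -2, 0, 2/3, 0, -2/5, 0, 2/7, …
g: a_k = 0, 4, 0, -2/3, 0, 1/30, 0, -1/1260, …
Sum ⇒ L₀ = lclm(L_f,L_g) in ℚ(x)⟨Dx⟩.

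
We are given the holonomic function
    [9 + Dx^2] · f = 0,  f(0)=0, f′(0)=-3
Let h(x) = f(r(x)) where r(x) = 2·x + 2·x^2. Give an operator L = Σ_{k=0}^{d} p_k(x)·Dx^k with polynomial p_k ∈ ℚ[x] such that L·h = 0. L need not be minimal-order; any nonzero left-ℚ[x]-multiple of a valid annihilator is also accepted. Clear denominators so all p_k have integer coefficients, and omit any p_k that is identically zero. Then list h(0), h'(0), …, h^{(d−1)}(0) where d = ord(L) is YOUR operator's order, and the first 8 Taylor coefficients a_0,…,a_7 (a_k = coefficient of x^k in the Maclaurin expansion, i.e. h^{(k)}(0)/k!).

f: a_k = 0, -3, 0, 9/2, 0, -81/40, 0, 243/560, …
L₀ from L_f via x↦r, Dx↦r'^{-1}Dx.
L = (36 + 216·x + 432·x^2 + 288·x^3) - 2·Dx + (1 + 2·x)·Dx^2  (order 2).
h: a_k = 0, -6, -6, 36, 108, 216/5, -288, -20736/35, …
ICs: h(0) = 0, h′(0) = -6.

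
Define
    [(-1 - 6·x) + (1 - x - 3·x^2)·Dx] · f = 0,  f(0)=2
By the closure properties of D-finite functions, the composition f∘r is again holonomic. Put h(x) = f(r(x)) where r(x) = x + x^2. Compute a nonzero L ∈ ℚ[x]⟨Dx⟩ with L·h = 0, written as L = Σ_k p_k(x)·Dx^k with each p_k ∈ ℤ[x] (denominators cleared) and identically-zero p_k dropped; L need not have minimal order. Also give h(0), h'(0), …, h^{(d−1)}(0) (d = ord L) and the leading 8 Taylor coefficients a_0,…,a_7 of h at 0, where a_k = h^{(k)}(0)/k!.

f: a_k = 2, 2, 8, 14, 38, 80, 194, 434, …
f∘r: x↦r, Dx↦Dx/r' in L_f ⇒ L₀.
L = (1 + 8·x + 18·x^2 + 12·x^3) + (-1 + x + 4·x^2 + 6·x^3 + 3·x^4)·Dx  (order 1).
h: a_k = 2, 2, 10, 30, 88, 274, 836, 2550, …
ICs: h(0) = 2.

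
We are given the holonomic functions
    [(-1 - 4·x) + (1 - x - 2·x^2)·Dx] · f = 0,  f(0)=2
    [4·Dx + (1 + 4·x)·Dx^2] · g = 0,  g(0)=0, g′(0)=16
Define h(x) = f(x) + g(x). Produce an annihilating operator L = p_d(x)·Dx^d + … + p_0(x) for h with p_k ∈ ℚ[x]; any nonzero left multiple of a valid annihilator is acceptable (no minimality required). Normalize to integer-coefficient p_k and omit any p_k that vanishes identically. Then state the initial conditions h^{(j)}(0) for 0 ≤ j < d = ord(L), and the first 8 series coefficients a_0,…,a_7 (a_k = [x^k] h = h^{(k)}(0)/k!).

f: a_k = 2, 2, 6, 10, 22, 42, 86, 170, …
g: a_k = 0, 16, -32, 256/3, -256, 4096/5, -8192/3, 65536/7, …
f+g: L₀ = lclm(L_f,L_g), ord ≤ 1+2.
L = (156 + 624·x + 1440·x^2 + 768·x^3 + 768·x^4)·Dx + (-1 + 160·x + 1064·x^2 + 1952·x^3 + 1600·x^4 + 1280·x^5)·Dx^2 + (-5 - 39·x - 66·x^2 + 80·x^3 + 240·x^4 + 384·x^5 + 256·x^6)·Dx^3  (order 3).
h: a_k = 2, 18, -26, 286/3, -234, 4306/5, -7934/3, 66726/7, …
ICs: h(0) = 2, h′(0) = 18, h′′(0) = -52.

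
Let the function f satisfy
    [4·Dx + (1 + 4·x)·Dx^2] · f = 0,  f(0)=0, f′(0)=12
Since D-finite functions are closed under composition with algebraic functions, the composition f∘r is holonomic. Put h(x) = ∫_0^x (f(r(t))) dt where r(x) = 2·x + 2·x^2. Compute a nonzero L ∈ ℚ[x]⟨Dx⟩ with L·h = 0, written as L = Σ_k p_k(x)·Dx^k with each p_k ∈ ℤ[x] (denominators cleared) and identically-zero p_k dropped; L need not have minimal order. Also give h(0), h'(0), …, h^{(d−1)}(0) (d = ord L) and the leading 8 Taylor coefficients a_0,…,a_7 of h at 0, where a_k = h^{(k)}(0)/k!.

L = (6 + 16·x + 16·x^2)·Dx^2 + (1 + 10·x + 24·x^2 + 16·x^3)·Dx^3  (order 3).
h: a_k = 0, 0, 12, -24, 80, -1632/5, 7424/5, -50688/7, …
ICs: h(0) = 0, h′(0) = 0, h′′(0) = 24.

f: a_k = 0, 12, -24, 64, -192, 3072/5, -2048, 49152/7, …
L₀ from L_f via x↦r, Dx↦r'^{-1}Dx.
∫: right-multiply L₀ by Dx.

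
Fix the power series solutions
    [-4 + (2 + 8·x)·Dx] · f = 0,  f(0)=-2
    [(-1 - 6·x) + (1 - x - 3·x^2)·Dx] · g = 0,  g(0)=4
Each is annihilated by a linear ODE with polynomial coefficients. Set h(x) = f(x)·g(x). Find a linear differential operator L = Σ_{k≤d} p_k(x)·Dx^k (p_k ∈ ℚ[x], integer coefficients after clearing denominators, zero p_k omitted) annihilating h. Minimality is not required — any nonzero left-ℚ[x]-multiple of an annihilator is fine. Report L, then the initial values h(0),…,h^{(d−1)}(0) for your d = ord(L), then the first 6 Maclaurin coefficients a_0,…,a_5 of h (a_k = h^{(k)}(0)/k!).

f: a_k = -2, -4, 4, -8, 20, -56, …
g: a_k = 4, 4, 16, 28, 76, 160, …
Sym-product of L_f,L_g gives L₀ (≤ ord 1).
L = (3 + 8·x + 18·x^2) + (-1 - 3·x + 7·x^2 + 12·x^3)·Dx  (order 1).
h: a_k = -8, -24, -32, -136, -152, -784, …
ICs: h(0) = -8.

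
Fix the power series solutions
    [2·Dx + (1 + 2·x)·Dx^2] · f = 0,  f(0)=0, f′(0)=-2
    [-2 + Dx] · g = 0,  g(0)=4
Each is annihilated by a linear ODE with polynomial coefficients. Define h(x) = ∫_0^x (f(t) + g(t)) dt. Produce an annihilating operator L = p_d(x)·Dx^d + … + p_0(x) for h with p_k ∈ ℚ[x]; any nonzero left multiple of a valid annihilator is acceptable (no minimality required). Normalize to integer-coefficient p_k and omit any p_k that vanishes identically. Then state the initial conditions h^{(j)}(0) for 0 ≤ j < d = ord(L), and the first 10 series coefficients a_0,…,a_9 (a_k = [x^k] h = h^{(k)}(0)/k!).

L = (-6 - 4·x)·Dx^2 + (1 - 4·x - 4·x^2)·Dx^3 + (1 + 3·x + 2·x^2)·Dx^4  (order 4).
h: a_k = 0, 4, 3, 10/3, 2/3, 4/3, -8/9, 496/315, -716/315, 10088/2835, …
ICs: h(0) = 0, h′(0) = 4, h′′(0) = 6, h′′′(0) = 20.

f: a_k = 0, -2, 2, -8/3, 4, -32/5, 32/3, -128/7, 32, -512/9, …
g: a_k = 4, 8, 8, 16/3, 8/3, 16/15, 16/45, 32/315, 8/315, 16/2835, …
Sum ⇒ L₀ = lclm(L_f,L_g) in ℚ(x)⟨Dx⟩.
h=∫h₀ ⇒ L = L₀·Dx.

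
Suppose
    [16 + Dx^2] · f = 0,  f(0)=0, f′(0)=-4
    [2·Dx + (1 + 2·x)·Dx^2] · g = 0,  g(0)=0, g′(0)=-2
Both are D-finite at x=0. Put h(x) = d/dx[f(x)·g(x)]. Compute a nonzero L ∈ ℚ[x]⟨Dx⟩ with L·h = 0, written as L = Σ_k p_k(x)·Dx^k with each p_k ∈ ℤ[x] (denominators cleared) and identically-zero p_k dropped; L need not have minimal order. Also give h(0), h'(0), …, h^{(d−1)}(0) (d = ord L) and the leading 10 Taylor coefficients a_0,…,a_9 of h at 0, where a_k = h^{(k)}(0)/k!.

f: a_k = 0, -4, 0, 32/3, 0, -128/15, 0, 1024/315, 0, -2048/2835, …
g: a_k = 0, -2, 2, -8/3, 4, -32/5, 32/3, -128/7, 32, -512/9, …
f·g: L₀ = L_f ⊗_s L_g, ord ≤ 2·2.
h₀' ⇒ L via d/dx closure of L₀.
L = (-896 + 28672·x + 282624·x^2 + 1032192·x^3 + 1826816·x^4 + 1572864·x^5 + 524288·x^6) + (576 + 12416·x + 66560·x^2 + 153600·x^3 + 163840·x^4 + 65536·x^5)·Dx + (280 + 6592·x + 44480·x^2 + 141312·x^3 + 234496·x^4 + 196608·x^5 + 65536·x^6)·Dx^2 + (36 + 776·x + 4160·x^2 + 9600·x^3 + 10240·x^4 + 4096·x^5)·Dx^3 + (21 + 300·x + 1676·x^2 + 4800·x^3 + 7520·x^4 + 6144·x^5 + 2048·x^6)·Dx^4  (order 4).
h: a_k = 0, 16, -24, -128/3, 80/3, 256/3, -1792/15, 53248/315, -13184/35, 323584/405, …
ICs: h(0) = 0, h′(0) = 16, h′′(0) = -48, h′′′(0) = -256.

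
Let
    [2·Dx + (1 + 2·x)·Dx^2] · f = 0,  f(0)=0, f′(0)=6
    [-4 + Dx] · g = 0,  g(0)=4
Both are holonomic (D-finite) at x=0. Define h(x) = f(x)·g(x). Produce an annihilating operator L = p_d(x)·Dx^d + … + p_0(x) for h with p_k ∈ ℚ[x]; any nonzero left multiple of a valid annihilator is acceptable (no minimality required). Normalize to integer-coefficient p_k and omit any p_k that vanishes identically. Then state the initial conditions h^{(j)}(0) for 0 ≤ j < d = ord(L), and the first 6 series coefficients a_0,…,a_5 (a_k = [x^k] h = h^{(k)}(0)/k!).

f: a_k = 0, 6, -6, 8, -12, 96/5, …
g: a_k = 4, 16, 32, 128/3, 128/3, 512/15, …
f·g: L₀ = L_f ⊗_s L_g, ord ≤ 2·1.
L = (8 + 32·x) + (-6 - 16·x)·Dx + (1 + 2·x)·Dx^2  (order 2).
h: a_k = 0, 24, 72, 128, 144, 704/5, …
ICs: h(0) = 0, h′(0) = 24.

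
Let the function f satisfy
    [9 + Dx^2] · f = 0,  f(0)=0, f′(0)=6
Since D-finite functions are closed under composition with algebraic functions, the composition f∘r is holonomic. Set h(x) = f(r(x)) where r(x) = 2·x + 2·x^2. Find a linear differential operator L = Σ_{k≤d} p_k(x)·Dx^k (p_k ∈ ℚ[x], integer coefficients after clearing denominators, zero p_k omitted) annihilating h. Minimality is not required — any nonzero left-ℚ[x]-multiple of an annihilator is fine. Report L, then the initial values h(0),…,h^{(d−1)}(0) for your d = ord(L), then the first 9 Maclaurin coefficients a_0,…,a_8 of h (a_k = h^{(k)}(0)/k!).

f: a_k = 0, 6, 0, -9, 0, 81/20, 0, -243/280, 0, …
Substitute x→r, Dx→(1/r')Dx; clear ⇒ L₀.
L = (36 + 216·x + 432·x^2 + 288·x^3) - 2·Dx + (1 + 2·x)·Dx^2  (order 2).
h: a_k = 0, 12, 12, -72, -216, -432/5, 576, 41472/35, 2592/5, …
ICs: h(0) = 0, h′(0) = 12.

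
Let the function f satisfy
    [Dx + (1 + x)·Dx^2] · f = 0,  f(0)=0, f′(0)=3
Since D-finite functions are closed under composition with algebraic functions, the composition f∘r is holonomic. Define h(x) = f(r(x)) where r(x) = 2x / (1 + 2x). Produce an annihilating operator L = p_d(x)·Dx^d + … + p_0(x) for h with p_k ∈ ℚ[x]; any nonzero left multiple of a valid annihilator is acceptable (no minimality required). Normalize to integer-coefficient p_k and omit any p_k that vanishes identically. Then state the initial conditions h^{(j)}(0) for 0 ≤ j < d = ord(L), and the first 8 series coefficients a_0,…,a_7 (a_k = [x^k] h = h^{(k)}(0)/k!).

f: a_k = 0, 3, -3/2, 1, -3/4, 3/5, -1/2, 3/7, …
L₀ from L_f via x↦r, Dx↦r'^{-1}Dx.
L = (6 + 16·x)·Dx + (1 + 6·x + 8·x^2)·Dx^2  (order 2).
h: a_k = 0, 6, -18, 56, -180, 2976/5, -2016, 48768/7, …
ICs: h(0) = 0, h′(0) = 6.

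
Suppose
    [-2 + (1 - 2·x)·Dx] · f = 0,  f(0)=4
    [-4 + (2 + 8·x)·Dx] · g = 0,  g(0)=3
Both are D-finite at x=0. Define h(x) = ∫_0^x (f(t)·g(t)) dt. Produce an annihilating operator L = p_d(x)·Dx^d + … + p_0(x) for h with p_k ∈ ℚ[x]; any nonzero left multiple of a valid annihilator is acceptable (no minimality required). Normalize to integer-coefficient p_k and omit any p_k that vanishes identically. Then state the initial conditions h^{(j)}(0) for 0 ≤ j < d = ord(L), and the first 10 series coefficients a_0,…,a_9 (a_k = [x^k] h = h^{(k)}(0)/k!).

L = (4 + 4·x)·Dx + (-1 - 2·x + 8·x^2)·Dx^2  (order 2).
h: a_k = 0, 12, 24, 24, 48, 264/5, 144, 720/7, 576, -120, …
ICs: h(0) = 0, h′(0) = 12.

f: a_k = 4, 8, 16, 32, 64, 128, 256, 512, 1024, 2048, …
g: a_k = 3, 6, -6, 12, -30, 84, -252, 792, -2574, 8580, …
h₀=f·g: eliminate ⇒ L₀, order ≤ 1·1.
∫: right-multiply L₀ by Dx.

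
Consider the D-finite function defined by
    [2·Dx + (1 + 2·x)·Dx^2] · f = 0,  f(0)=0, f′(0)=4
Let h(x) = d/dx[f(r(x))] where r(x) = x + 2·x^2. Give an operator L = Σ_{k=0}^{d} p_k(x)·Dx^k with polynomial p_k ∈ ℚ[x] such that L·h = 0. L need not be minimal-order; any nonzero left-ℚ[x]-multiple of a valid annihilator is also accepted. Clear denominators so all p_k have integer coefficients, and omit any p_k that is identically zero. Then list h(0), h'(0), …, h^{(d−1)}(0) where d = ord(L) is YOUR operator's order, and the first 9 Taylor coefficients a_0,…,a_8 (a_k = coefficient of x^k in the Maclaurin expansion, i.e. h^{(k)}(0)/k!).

L = (-2 + 8·x + 16·x^2) + (1 + 6·x + 12·x^2 + 16·x^3)·Dx  (order 1).
h: a_k = 4, 8, -32, 32, 64, -256, 256, 512, -2048, …
ICs: h(0) = 4.

f: a_k = 0, 4, -4, 16/3, -8, 64/5, -64/3, 256/7, -64, …
f∘r: x↦r, Dx↦Dx/r' in L_f ⇒ L₀.
Differentiate: ansatz ord ≤ ord L₀ ⇒ L.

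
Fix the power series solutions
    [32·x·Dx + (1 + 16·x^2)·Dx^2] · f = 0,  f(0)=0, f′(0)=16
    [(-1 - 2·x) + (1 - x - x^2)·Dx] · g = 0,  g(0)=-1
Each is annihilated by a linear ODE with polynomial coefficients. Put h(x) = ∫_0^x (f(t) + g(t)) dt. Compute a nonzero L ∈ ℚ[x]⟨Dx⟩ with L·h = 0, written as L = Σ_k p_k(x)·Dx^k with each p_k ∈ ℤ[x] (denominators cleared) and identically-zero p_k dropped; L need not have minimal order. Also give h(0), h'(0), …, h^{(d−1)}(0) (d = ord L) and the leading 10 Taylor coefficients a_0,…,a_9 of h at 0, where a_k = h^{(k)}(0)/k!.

f: a_k = 0, 16, 0, -256/3, 0, 4096/5, 0, -65536/7, 0, 1048576/9, …
g: a_k = -1, -1, -2, -3, -5, -8, -13, -21, -34, -55, …
L₀ := lclm(L_f,L_g); ord L₀ ≤ 2+1.
h=∫₀ˣh₀: take L = L₀·Dx.
L = (64 - 256·x - 3904·x^2 - 6912·x^3 - 9696·x^4 - 1536·x^6)·Dx^2 + (-25 - 24·x + 542·x^2 - 780·x^3 - 6800·x^4 - 6560·x^5 - 768·x^6 - 1536·x^7)·Dx^3 + (2 + 17·x + 62·x^2 + 202·x^3 + 445·x^4 - 1136·x^5 - 576·x^6 - 256·x^7 - 256·x^8)·Dx^4  (order 4).
h: a_k = 0, -1, 15/2, -2/3, -265/12, -1, 676/5, -13/7, -65683/56, -34/9, …
ICs: h(0) = 0, h′(0) = -1, h′′(0) = 15, h′′′(0) = -4.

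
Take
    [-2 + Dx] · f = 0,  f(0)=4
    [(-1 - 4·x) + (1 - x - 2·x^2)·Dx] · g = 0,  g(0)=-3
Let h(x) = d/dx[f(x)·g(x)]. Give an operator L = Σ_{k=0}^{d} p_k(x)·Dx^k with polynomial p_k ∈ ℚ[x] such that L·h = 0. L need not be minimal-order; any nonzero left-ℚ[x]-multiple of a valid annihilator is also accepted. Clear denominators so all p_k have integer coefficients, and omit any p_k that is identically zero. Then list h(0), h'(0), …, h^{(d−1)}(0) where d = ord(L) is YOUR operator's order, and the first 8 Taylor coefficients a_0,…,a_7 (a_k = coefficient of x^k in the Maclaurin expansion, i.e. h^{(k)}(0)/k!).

L = (14 + 16·x - 12·x^2 - 16·x^3 + 16·x^4) + (-3 + x + 12·x^2 - 8·x^4)·Dx  (order 1).
h: a_k = -36, -168, -516, -1392, -3476, -41768/5, -97404/5, -4676768/105, …
ICs: h(0) = -36.

f: a_k = 4, 8, 8, 16/3, 8/3, 16/15, 16/45, 32/315, …
g: a_k = -3, -3, -9, -15, -33, -63, -129, -255, …
L₀ := L_f ⊗_s L_g (sym. prod.), ord ≤ 1.
Derive L from L₀ (diff closure).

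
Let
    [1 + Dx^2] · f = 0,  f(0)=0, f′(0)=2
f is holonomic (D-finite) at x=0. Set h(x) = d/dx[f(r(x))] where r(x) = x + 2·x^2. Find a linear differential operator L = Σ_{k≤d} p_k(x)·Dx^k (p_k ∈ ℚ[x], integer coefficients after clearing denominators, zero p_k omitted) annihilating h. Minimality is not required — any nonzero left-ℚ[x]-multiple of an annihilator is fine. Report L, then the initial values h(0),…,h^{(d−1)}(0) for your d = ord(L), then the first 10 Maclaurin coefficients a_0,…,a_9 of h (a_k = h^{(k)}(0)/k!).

f: a_k = 0, 2, 0, -1/3, 0, 1/60, 0, -1/2520, 0, 1/181440, …
L₀ from L_f via x↦r, Dx↦r'^{-1}Dx.
Derive L from L₀ (diff closure).
L = (49 + 16·x + 96·x^2 + 256·x^3 + 256·x^4) + (-12 - 48·x)·Dx + (1 + 8·x + 16·x^2)·Dx^2  (order 2).
h: a_k = 2, 8, -1, -8, -239/12, -15, 1679/360, 478/45, 235873/20160, 473/112, …
ICs: h(0) = 2, h′(0) = 8.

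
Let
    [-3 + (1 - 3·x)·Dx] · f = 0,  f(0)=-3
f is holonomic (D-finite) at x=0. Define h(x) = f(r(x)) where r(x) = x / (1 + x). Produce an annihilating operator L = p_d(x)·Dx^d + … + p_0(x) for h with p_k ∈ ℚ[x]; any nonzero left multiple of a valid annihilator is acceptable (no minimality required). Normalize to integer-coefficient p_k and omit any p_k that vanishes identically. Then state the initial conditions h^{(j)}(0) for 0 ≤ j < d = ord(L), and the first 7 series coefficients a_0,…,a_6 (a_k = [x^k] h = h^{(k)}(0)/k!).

f: a_k = -3, -9, -27, -81, -243, -729, -2187, …
Substitute x→r, Dx→(1/r')Dx; clear ⇒ L₀.
L = 3 + (-1 + x + 2·x^2)·Dx  (order 1).
h: a_k = -3, -9, -18, -36, -72, -144, -288, …
ICs: h(0) = -3.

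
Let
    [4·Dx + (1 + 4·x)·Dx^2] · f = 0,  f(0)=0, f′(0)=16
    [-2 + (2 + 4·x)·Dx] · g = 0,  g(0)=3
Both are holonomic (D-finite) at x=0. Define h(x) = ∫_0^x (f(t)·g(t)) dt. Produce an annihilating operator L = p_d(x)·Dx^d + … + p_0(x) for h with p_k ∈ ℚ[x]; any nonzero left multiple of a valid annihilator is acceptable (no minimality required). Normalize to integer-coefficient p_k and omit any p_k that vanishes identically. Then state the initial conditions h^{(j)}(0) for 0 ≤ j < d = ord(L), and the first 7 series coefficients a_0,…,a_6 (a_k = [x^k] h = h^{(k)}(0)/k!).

f: a_k = 0, 16, -32, 256/3, -256, 4096/5, -8192/3, …
g: a_k = 3, 3, -3/2, 3/2, -15/8, 21/8, -63/16, …
L₀ := L_f ⊗_s L_g (sym. prod.), ord ≤ 2.
h=∫₀ˣh₀: take L = L₀·Dx.
L = (-1 + 4·x)·Dx + (2 + 4·x)·Dx^2 + (1 + 8·x + 20·x^2 + 16·x^3)·Dx^3  (order 3).
h: a_k = 0, 0, 24, -16, 34, -88, 3709/15, …
ICs: h(0) = 0, h′(0) = 0, h′′(0) = 48.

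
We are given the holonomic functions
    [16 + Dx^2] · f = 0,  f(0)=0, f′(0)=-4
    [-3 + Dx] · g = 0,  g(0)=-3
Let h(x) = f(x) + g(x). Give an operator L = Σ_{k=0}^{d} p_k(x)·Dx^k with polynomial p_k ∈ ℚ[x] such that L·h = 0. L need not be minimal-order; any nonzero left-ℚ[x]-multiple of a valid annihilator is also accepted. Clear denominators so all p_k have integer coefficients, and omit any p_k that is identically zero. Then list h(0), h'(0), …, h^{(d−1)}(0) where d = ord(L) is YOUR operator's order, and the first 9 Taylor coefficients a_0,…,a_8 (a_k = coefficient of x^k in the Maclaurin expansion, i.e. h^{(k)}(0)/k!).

f: a_k = 0, -4, 0, 32/3, 0, -128/15, 0, 1024/315, 0, …
g: a_k = -3, -9, -27/2, -27/2, -81/8, -243/40, -243/80, -729/560, -2187/4480, …
L₀ := lclm(L_f,L_g); ord L₀ ≤ 2+1.
L = -48 + 16·Dx - 3·Dx^2 + Dx^3  (order 3).
h: a_k = -3, -13, -27/2, -17/6, -81/8, -1753/120, -243/80, 9823/5040, -2187/4480, …
ICs: h(0) = -3, h′(0) = -13, h′′(0) = -27.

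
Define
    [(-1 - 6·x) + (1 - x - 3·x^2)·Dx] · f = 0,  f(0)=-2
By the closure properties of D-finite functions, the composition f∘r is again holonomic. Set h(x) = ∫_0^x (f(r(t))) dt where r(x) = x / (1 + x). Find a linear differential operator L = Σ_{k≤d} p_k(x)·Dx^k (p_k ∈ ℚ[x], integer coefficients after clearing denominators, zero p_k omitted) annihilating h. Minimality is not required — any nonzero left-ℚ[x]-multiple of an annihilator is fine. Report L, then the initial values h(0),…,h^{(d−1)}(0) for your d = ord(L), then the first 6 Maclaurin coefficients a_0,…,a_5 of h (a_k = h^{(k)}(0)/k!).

L = (1 + 7·x)·Dx + (-1 - 2·x + 2·x^2 + 3·x^3)·Dx^2  (order 2).
h: a_k = 0, -2, -1, -2, 0, -18/5, …
ICs: h(0) = 0, h′(0) = -2.

f: a_k = -2, -2, -8, -14, -38, -80, …
f∘r: x↦r, Dx↦Dx/r' in L_f ⇒ L₀.
h=∫₀ˣh₀: take L = L₀·Dx.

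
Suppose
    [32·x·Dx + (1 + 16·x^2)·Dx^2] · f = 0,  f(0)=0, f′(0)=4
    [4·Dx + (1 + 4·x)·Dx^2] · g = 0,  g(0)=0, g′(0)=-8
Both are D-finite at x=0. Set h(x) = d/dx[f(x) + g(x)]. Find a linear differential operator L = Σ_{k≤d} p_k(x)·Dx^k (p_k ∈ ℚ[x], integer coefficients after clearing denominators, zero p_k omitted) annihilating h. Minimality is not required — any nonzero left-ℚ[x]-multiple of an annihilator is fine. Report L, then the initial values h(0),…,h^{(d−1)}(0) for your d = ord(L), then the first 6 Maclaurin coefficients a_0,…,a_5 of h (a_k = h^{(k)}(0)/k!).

f: a_k = 0, 4, 0, -64/3, 0, 1024/5, …
g: a_k = 0, -8, 16, -128/3, 128, -2048/5, …
f+g: L₀ = lclm(L_f,L_g), ord ≤ 2+2.
Derive L from L₀ (diff closure).
L = (-32 - 384·x + 1536·x^2 + 2048·x^3) + (-16 - 64·x + 3072·x^3 + 4096·x^4)·Dx + (-1 + 4·x + 32·x^2 + 128·x^3 + 768·x^4 + 1024·x^5)·Dx^2  (order 2).
h: a_k = -4, 32, -192, 512, -1024, 8192, …
ICs: h(0) = -4, h′(0) = 32.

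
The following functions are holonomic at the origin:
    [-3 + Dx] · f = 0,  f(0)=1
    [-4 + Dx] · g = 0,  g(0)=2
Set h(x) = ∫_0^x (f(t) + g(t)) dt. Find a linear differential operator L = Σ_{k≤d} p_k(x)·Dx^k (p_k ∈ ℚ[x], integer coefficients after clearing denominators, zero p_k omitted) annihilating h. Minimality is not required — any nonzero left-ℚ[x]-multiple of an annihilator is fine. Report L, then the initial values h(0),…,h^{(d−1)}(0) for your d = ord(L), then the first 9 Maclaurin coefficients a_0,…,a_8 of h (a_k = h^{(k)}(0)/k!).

f: a_k = 1, 3, 9/2, 9/2, 27/8, 81/40, 81/80, 243/560, 729/4480, …
g: a_k = 2, 8, 16, 64/3, 64/3, 256/15, 512/45, 2048/315, 1024/315, …
L₀ := lclm(L_f,L_g); ord L₀ ≤ 1+1.
h=∫₀ˣh₀: take L = L₀·Dx.
L = 12·Dx - 7·Dx^2 + Dx^3  (order 3).
h: a_k = 0, 3, 11/2, 41/6, 155/24, 593/120, 2291/720, 8921/5040, 6991/8064, …
ICs: h(0) = 0, h′(0) = 3, h′′(0) = 11.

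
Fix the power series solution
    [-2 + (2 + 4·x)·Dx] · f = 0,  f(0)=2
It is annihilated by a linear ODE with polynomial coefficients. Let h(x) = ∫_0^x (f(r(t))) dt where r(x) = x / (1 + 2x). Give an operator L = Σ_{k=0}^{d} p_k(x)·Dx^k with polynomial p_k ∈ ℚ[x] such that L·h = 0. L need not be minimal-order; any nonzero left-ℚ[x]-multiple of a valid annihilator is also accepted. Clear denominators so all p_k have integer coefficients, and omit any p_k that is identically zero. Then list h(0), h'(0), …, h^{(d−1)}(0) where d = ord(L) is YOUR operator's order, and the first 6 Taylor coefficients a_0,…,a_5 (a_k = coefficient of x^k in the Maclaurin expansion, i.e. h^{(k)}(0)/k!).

f: a_k = 2, 2, -1, 1, -5/4, 7/4, …
Change of var in L_f (x↦r) gives L₀.
h=∫h₀ ⇒ L = L₀·Dx.
L = -Dx + (1 + 6·x + 8·x^2)·Dx^2  (order 2).
h: a_k = 0, 2, 1, -5/3, 13/4, -141/20, …
ICs: h(0) = 0, h′(0) = 2.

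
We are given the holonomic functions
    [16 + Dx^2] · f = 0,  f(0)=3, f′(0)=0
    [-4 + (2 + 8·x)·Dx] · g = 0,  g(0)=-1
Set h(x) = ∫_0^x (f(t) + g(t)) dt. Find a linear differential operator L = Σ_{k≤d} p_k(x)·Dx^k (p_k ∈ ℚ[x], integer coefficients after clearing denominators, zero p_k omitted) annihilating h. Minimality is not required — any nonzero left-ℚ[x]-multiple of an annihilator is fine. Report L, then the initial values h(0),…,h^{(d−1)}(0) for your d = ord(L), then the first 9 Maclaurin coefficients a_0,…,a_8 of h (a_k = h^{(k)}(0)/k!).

f: a_k = 3, 0, -24, 0, 32, 0, -256/15, 0, 512/105, …
g: a_k = -1, -2, 2, -4, 10, -28, 84, -264, 858, …
L₀ := lclm(L_f,L_g); ord L₀ ≤ 2+1.
∫: right-multiply L₀ by Dx.
L = (-224 - 1024·x - 2048·x^2)·Dx + (48 + 704·x + 3072·x^2 + 4096·x^3)·Dx^2 + (-14 - 64·x - 128·x^2)·Dx^3 + (3 + 44·x + 192·x^2 + 256·x^3)·Dx^4  (order 4).
h: a_k = 0, 2, -1, -22/3, -1, 42/5, -14/3, 1004/105, -33, …
ICs: h(0) = 0, h′(0) = 2, h′′(0) = -2, h′′′(0) = -44.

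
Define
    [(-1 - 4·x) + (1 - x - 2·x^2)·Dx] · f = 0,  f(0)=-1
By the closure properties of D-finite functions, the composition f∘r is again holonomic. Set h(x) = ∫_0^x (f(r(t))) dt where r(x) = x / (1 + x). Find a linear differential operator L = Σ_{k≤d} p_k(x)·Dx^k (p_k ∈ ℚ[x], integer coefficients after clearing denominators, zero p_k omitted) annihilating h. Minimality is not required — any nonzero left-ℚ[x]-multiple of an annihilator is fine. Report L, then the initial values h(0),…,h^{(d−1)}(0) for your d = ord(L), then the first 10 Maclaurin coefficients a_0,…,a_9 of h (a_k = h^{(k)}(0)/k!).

f: a_k = -1, -1, -3, -5, -11, -21, -43, -85, -171, -341, …
Substitute x→r, Dx→(1/r')Dx; clear ⇒ L₀.
Integrate: L := L₀·Dx.
L = (1 + 5·x)·Dx + (-1 - 2·x + x^2 + 2·x^3)·Dx^2  (order 2).
h: a_k = 0, -1, -1/2, -2/3, 0, -4/5, 2/3, -12/7, 5/2, -44/9, …
ICs: h(0) = 0, h′(0) = -1.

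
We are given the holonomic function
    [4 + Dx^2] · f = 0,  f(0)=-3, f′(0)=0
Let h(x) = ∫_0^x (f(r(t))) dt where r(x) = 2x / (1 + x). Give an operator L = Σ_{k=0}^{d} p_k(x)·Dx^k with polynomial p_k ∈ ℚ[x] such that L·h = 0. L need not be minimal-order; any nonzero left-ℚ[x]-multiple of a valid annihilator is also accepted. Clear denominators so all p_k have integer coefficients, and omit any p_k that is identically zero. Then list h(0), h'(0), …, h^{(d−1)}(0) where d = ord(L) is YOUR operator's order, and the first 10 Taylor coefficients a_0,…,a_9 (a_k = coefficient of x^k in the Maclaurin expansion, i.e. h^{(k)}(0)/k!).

f: a_k = -3, 0, 6, 0, -2, 0, 4/15, 0, -2/105, 0, …
h₀=f(r): pull back L_f along r ⇒ L₀.
h=∫h₀ ⇒ L = L₀·Dx.
L = 16·Dx + (2 + 6·x + 6·x^2 + 2·x^3)·Dx^2 + (1 + 4·x + 6·x^2 + 4·x^3 + x^4)·Dx^3  (order 3).
h: a_k = 0, -3, 0, 8, -12, 8, 16/3, -392/15, 246/5, -12568/189, …
ICs: h(0) = 0, h′(0) = -3, h′′(0) = 0.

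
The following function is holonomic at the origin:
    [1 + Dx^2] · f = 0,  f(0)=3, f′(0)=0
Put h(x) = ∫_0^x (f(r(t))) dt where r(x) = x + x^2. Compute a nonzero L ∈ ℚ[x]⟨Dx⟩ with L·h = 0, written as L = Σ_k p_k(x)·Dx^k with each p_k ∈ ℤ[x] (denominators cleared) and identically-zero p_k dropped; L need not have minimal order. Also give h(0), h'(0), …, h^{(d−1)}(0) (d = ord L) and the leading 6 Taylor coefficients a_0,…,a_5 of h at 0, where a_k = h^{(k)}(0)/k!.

f: a_k = 3, 0, -3/2, 0, 1/8, 0, …
Substitute x→r, Dx→(1/r')Dx; clear ⇒ L₀.
∫: right-multiply L₀ by Dx.
L = (1 + 6·x + 12·x^2 + 8·x^3)·Dx - 2·Dx^2 + (1 + 2·x)·Dx^3  (order 3).
h: a_k = 0, 3, 0, -1/2, -3/4, -11/40, …
ICs: h(0) = 0, h′(0) = 3, h′′(0) = 0.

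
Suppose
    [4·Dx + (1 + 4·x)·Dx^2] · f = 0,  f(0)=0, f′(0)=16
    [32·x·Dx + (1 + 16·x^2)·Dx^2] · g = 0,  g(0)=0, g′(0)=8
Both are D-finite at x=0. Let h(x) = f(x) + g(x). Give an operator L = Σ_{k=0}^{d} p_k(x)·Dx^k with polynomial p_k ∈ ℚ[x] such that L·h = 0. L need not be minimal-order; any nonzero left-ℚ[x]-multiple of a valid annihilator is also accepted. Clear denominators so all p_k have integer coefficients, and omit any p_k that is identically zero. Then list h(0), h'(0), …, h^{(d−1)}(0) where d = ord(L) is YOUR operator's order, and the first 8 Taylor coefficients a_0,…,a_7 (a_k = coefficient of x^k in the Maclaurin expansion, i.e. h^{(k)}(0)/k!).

L = (-32 - 384·x + 1536·x^2 + 2048·x^3)·Dx + (-16 - 64·x + 3072·x^3 + 4096·x^4)·Dx^2 + (-1 + 4·x + 32·x^2 + 128·x^3 + 768·x^4 + 1024·x^5)·Dx^3  (order 3).
h: a_k = 0, 24, -32, 128/3, -256, 6144/5, -8192/3, 32768/7, …
ICs: h(0) = 0, h′(0) = 24, h′′(0) = -64.

f: a_k = 0, 16, -32, 256/3, -256, 4096/5, -8192/3, 65536/7, …
g: a_k = 0, 8, 0, -128/3, 0, 2048/5, 0, -32768/7, …
Sum ⇒ L₀ = lclm(L_f,L_g) in ℚ(x)⟨Dx⟩.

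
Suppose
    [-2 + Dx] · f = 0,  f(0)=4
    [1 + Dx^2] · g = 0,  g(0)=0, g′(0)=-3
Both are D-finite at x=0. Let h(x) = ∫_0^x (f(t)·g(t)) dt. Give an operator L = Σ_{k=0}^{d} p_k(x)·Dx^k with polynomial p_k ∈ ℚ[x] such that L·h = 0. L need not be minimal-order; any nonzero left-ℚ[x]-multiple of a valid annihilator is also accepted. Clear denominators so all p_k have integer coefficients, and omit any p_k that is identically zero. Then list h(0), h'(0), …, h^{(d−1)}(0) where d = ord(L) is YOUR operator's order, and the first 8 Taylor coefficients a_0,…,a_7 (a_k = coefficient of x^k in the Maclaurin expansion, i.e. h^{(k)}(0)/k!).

f: a_k = 4, 8, 8, 16/3, 8/3, 16/15, 16/45, 32/315, …
g: a_k = 0, -3, 0, 1/2, 0, -1/40, 0, 1/1680, …
h₀=f·g: eliminate ⇒ L₀, order ≤ 1·2.
∫: right-multiply L₀ by Dx.
L = 5·Dx - 4·Dx^2 + Dx^3  (order 3).
h: a_k = 0, 0, -6, -8, -11/2, -12/5, -41/60, -11/105, …
ICs: h(0) = 0, h′(0) = 0, h′′(0) = -12.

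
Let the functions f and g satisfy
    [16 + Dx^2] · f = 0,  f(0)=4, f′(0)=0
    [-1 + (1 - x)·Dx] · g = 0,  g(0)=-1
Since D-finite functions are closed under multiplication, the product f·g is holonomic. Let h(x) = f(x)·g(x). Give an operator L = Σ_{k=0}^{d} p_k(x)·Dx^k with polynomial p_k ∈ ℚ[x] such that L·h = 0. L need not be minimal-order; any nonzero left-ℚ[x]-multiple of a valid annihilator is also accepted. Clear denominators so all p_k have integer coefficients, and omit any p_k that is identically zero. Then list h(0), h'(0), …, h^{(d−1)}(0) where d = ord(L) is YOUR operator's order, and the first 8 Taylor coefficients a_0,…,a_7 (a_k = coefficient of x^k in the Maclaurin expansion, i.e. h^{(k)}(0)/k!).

f: a_k = 4, 0, -32, 0, 128/3, 0, -1024/45, 0, …
g: a_k = -1, -1, -1, -1, -1, -1, -1, -1, …
h₀=f·g: eliminate ⇒ L₀, order ≤ 2·1.
L = (-16 + 16·x) + 2·Dx + (-1 + x)·Dx^2  (order 2).
h: a_k = -4, -4, 28, 28, -44/3, -44/3, 364/45, 364/45, …
ICs: h(0) = -4, h′(0) = -4.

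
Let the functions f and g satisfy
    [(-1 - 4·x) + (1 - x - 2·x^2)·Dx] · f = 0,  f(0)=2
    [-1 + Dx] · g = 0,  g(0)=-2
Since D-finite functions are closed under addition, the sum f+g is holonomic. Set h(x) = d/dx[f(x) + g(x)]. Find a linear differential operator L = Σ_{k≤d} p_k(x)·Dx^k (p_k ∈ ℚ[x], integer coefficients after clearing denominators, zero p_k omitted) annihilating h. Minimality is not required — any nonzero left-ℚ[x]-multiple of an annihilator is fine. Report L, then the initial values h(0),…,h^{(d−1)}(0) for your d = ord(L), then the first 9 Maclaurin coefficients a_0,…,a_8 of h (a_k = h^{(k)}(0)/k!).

f: a_k = 2, 2, 6, 10, 22, 42, 86, 170, 342, …
g: a_k = -2, -2, -1, -1/3, -1/12, -1/60, -1/360, -1/2520, -1/20160, …
Sum ⇒ L₀ = lclm(L_f,L_g) in ℚ(x)⟨Dx⟩.
Derive L from L₀ (diff closure).
L = (24 + 138·x + 144·x^2 + 240·x^3 + 48·x^4) + (-29 - 142·x - 155·x^2 - 200·x^3 + 20·x^4 + 16·x^5)·Dx + (5 + 4·x + 11·x^2 - 40·x^3 - 68·x^4 - 16·x^5)·Dx^2  (order 2).
h: a_k = 0, 10, 29, 263/3, 2519/12, 30959/60, 428399/360, 6894719/2520, 123742079/20160, …
ICs: h(0) = 0, h′(0) = 10.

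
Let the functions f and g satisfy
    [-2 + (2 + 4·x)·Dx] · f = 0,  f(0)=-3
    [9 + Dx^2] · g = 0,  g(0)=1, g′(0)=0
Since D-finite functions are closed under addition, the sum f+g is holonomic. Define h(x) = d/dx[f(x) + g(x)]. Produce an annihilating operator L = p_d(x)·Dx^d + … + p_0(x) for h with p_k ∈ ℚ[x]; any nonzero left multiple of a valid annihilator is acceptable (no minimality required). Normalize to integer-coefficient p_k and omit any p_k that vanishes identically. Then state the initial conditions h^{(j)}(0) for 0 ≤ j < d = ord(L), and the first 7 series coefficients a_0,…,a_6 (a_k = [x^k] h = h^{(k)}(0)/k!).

f: a_k = -3, -3, 3/2, -3/2, 15/8, -21/8, 63/16, …
g: a_k = 1, 0, -9/2, 0, 27/8, 0, -81/80, …
Weyl lclm of L_f,L_g ⇒ L₀ (ord ≤ 3).
h₀' ⇒ L via d/dx closure of L₀.
L = (-18 - 27·x - 27·x^2) + (-9 - 45·x - 81·x^2 - 54·x^3)·Dx + (-2 - 3·x - 3·x^2)·Dx^2 + (-1 - 5·x - 9·x^2 - 6·x^3)·Dx^3  (order 3).
h: a_k = -3, -6, -9/2, 21, -105/8, 351/20, -693/16, …
ICs: h(0) = -3, h′(0) = -6, h′′(0) = -9.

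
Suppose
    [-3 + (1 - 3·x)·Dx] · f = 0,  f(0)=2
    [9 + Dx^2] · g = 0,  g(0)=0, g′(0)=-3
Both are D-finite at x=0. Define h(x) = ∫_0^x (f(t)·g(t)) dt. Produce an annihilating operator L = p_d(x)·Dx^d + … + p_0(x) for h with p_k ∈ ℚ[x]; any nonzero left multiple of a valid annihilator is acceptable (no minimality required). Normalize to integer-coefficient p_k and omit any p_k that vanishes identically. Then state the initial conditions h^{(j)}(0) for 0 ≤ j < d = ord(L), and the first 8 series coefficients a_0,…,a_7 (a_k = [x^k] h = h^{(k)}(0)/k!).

f: a_k = 2, 6, 18, 54, 162, 486, 1458, 4374, …
g: a_k = 0, -3, 0, 9/2, 0, -81/40, 0, 243/560, …
Sym-product of L_f,L_g gives L₀ (≤ ord 2).
h=∫h₀ ⇒ L = L₀·Dx.
L = (-9 + 27·x)·Dx + 6·Dx^2 + (-1 + 3·x)·Dx^3  (order 3).
h: a_k = 0, 0, -3, -6, -45/4, -27, -2727/40, -24543/140, …
ICs: h(0) = 0, h′(0) = 0, h′′(0) = -6.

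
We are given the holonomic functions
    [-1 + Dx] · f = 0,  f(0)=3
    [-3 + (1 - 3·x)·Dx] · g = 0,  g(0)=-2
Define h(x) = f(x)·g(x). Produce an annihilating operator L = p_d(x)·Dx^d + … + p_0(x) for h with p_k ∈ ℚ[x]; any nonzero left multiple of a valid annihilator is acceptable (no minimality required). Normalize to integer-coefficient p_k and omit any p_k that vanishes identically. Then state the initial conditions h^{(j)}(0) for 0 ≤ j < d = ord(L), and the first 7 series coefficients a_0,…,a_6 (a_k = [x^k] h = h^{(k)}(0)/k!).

L = (4 - 3·x) + (-1 + 3·x)·Dx  (order 1).
h: a_k = -6, -24, -75, -226, -2713/4, -10174/5, -732529/120, …
ICs: h(0) = -6.

f: a_k = 3, 3, 3/2, 1/2, 1/8, 1/40, 1/240, …
g: a_k = -2, -6, -18, -54, -162, -486, -1458, …
f·g: L₀ = L_f ⊗_s L_g, ord ≤ 1·1.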